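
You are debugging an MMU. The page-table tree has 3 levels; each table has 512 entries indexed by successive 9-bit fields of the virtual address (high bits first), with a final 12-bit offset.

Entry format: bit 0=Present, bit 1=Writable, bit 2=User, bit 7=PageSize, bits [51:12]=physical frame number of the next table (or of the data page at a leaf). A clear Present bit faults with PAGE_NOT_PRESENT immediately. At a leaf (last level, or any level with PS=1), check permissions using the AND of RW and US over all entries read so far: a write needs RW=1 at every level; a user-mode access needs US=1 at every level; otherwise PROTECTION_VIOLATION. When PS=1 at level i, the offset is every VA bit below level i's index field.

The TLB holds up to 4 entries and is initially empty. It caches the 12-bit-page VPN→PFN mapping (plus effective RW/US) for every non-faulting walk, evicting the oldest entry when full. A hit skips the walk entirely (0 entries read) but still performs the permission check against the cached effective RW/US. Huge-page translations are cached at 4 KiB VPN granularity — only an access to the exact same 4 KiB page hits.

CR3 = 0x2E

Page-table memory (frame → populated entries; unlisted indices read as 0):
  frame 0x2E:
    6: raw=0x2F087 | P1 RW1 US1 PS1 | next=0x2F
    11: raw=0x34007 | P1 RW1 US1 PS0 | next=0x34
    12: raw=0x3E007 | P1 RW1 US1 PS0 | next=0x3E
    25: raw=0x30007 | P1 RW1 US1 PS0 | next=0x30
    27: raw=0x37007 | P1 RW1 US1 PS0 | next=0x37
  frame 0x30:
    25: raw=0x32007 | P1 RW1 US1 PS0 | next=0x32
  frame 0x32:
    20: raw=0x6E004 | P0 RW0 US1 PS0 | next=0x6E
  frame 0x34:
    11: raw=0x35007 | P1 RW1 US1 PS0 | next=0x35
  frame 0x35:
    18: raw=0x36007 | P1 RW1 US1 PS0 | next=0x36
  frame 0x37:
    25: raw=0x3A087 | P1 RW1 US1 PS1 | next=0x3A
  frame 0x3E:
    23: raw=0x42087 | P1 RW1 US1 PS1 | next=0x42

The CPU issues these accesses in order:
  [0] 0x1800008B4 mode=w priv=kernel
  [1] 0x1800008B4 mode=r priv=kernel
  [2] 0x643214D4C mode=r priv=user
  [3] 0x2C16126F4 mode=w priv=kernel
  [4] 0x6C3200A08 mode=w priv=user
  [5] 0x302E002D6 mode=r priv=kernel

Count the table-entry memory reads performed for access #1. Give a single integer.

Per-access translation:
#0 VA=0x1800008B4 (w,kernel):
  lvl0: tbl 0x2E, slot 6 ⇒ 0x2F087 (P1/RW1/US1/PS1)
  ✓ 0x2F8B4 (huge @L0)  — 1 lookups
#1 VA=0x1800008B4 (r,kernel):
  TLB hit vpn=0x180000 → PA=0x2F8B4
#2 VA=0x643214D4C (r,user):
  lvl0: tbl 0x2E, slot 25 ⇒ 0x30007 (P1/RW1/US1/PS0)
  lvl1: tbl 0x30, slot 25 ⇒ 0x32007 (P1/RW1/US1/PS0)
  lvl2: tbl 0x32, slot 20 ⇒ 0x6E004 (P0/RW0/US1/PS0)
  → PAGE_NOT_PRESENT  (3 entries read)
#3 VA=0x2C16126F4 (w,kernel):
  lvl0: tbl 0x2E, slot 11 ⇒ 0x34007 (P1/RW1/US1/PS0)
  lvl1: tbl 0x34, slot 11 ⇒ 0x35007 (P1/RW1/US1/PS0)
  lvl2: tbl 0x35, slot 18 ⇒ 0x36007 (P1/RW1/US1/PS0)
  ✓ 0x366F4  — 3 lookups
#4 VA=0x6C3200A08 (w,user):
  lvl0: tbl 0x2E, slot 27 ⇒ 0x37007 (P1/RW1/US1/PS0)
  lvl1: tbl 0x37, slot 25 ⇒ 0x3A087 (P1/RW1/US1/PS1)
  ✓ 0x3AA08 (huge @L1)  — 2 lookups
#5 VA=0x302E002D6 (r,kernel):
  lvl0: tbl 0x2E, slot 12 ⇒ 0x3E007 (P1/RW1/US1/PS0)
  lvl1: tbl 0x3E, slot 23 ⇒ 0x42087 (P1/RW1/US1/PS1)
  ✓ 0x422D6 (huge @L1)  — 2 lookups

Entries read for #1: 0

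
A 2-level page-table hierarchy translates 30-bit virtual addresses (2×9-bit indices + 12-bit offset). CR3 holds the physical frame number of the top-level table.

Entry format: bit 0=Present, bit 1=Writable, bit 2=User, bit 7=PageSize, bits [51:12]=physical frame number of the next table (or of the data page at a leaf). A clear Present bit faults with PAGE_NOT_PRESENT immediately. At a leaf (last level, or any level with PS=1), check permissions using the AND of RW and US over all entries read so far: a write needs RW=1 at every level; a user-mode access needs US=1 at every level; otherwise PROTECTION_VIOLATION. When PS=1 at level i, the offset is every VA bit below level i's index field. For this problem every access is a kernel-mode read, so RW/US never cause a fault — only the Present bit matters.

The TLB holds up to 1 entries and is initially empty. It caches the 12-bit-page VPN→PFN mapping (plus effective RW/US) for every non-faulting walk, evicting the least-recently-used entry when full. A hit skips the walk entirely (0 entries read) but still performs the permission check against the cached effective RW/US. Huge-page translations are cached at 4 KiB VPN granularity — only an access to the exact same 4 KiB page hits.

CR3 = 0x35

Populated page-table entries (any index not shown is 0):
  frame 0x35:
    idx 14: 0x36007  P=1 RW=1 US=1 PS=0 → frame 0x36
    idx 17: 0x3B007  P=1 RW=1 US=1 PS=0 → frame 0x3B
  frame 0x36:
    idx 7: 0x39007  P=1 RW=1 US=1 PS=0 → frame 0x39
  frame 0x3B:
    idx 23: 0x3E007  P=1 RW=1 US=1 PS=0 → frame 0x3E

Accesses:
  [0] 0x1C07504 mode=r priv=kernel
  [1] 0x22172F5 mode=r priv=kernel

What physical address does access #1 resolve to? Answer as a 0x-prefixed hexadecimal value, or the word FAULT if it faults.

Walk each access:
#0 VA=0x1C07504 (r,kernel):
  L0: frame=0x35 idx=14 entry=0x36007 [P=1 RW=1 US=1 PS=0]
  L1: frame=0x36 idx=7 entry=0x39007 [P=1 RW=1 US=1 PS=0]
  ⇒ phys 0x39504  [2 reads]
#1 VA=0x22172F5 (r,kernel):
  L0: frame=0x35 idx=17 entry=0x3B007 [P=1 RW=1 US=1 PS=0]
  L1: frame=0x3B idx=23 entry=0x3E007 [P=1 RW=1 US=1 PS=0]
  ⇒ phys 0x3E2F5  [2 reads]

Access #1 PA: 0x3E2F5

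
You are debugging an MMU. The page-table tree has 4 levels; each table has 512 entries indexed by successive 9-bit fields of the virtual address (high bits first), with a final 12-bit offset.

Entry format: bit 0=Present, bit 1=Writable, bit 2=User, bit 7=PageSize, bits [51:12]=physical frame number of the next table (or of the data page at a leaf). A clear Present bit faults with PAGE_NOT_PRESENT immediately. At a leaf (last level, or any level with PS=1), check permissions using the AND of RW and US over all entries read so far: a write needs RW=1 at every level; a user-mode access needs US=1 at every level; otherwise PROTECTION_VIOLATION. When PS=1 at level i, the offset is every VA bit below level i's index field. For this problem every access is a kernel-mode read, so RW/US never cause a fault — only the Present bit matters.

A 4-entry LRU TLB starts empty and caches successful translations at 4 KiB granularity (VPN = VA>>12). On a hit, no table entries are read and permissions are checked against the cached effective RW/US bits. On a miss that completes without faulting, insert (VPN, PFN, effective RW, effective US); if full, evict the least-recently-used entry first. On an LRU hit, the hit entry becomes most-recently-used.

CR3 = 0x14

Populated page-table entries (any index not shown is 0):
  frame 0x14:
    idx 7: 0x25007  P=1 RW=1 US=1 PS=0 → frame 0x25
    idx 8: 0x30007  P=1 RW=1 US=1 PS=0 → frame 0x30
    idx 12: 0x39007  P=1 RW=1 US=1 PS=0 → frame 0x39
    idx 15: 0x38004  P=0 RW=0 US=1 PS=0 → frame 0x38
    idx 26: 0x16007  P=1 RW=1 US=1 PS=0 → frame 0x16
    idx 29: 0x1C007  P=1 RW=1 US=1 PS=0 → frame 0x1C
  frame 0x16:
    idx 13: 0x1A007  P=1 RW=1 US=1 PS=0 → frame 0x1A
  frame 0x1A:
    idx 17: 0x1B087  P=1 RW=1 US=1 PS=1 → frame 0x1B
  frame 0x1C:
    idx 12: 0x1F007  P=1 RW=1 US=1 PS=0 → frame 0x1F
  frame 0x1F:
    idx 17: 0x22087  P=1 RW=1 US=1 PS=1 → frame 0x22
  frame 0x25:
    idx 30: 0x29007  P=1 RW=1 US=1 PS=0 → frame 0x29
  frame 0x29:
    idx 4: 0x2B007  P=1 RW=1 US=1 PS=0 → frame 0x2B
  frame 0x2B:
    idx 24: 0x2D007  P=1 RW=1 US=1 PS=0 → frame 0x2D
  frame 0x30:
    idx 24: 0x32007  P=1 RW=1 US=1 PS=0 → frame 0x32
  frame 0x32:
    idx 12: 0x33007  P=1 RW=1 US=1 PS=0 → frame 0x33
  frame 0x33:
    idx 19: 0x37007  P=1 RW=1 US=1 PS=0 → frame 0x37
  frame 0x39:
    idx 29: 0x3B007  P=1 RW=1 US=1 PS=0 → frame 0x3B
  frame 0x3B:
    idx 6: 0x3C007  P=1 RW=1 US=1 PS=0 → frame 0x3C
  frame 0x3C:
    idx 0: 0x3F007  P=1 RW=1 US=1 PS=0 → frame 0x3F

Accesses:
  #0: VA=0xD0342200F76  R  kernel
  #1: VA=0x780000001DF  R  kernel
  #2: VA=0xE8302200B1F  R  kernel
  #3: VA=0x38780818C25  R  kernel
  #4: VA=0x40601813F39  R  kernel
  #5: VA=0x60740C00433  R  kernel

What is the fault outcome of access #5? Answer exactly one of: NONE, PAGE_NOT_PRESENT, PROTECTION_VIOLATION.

Trace:
#0 VA=0xD0342200F76 (r,kernel):
  L0: frame=0x14 idx=26 entry=0x16007 [P=1 RW=1 US=1 PS=0]
  L1: frame=0x16 idx=13 entry=0x1A007 [P=1 RW=1 US=1 PS=0]
  L2: frame=0x1A idx=17 entry=0x1B087 [P=1 RW=1 US=1 PS=1]
  ⇒ phys 0x1BF76 (huge @L2)  [3 reads]
#1 VA=0x780000001DF (r,kernel):
  L0: frame=0x14 idx=15 entry=0x38004 [P=0 RW=0 US=1 PS=0]
  → PAGE_NOT_PRESENT  (1 entries read)
#2 VA=0xE8302200B1F (r,kernel):
  L0: frame=0x14 idx=29 entry=0x1C007 [P=1 RW=1 US=1 PS=0]
  L1: frame=0x1C idx=12 entry=0x1F007 [P=1 RW=1 US=1 PS=0]
  L2: frame=0x1F idx=17 entry=0x22087 [P=1 RW=1 US=1 PS=1]
  ⇒ phys 0x22B1F (huge @L2)  [3 reads]
#3 VA=0x38780818C25 (r,kernel):
  L0: frame=0x14 idx=7 entry=0x25007 [P=1 RW=1 US=1 PS=0]
  L1: frame=0x25 idx=30 entry=0x29007 [P=1 RW=1 US=1 PS=0]
  L2: frame=0x29 idx=4 entry=0x2B007 [P=1 RW=1 US=1 PS=0]
  L3: frame=0x2B idx=24 entry=0x2D007 [P=1 RW=1 US=1 PS=0]
  ⇒ phys 0x2DC25  [4 reads]
#4 VA=0x40601813F39 (r,kernel):
  L0: frame=0x14 idx=8 entry=0x30007 [P=1 RW=1 US=1 PS=0]
  L1: frame=0x30 idx=24 entry=0x32007 [P=1 RW=1 US=1 PS=0]
  L2: frame=0x32 idx=12 entry=0x33007 [P=1 RW=1 US=1 PS=0]
  L3: frame=0x33 idx=19 entry=0x37007 [P=1 RW=1 US=1 PS=0]
  ⇒ phys 0x37F39  [4 reads]
#5 VA=0x60740C00433 (r,kernel):
  L0: frame=0x14 idx=12 entry=0x39007 [P=1 RW=1 US=1 PS=0]
  L1: frame=0x39 idx=29 entry=0x3B007 [P=1 RW=1 US=1 PS=0]
  L2: frame=0x3B idx=6 entry=0x3C007 [P=1 RW=1 US=1 PS=0]
  L3: frame=0x3C idx=0 entry=0x3F007 [P=1 RW=1 US=1 PS=0]
  ⇒ phys 0x3F433  [4 reads]

Access #5 fault: NONE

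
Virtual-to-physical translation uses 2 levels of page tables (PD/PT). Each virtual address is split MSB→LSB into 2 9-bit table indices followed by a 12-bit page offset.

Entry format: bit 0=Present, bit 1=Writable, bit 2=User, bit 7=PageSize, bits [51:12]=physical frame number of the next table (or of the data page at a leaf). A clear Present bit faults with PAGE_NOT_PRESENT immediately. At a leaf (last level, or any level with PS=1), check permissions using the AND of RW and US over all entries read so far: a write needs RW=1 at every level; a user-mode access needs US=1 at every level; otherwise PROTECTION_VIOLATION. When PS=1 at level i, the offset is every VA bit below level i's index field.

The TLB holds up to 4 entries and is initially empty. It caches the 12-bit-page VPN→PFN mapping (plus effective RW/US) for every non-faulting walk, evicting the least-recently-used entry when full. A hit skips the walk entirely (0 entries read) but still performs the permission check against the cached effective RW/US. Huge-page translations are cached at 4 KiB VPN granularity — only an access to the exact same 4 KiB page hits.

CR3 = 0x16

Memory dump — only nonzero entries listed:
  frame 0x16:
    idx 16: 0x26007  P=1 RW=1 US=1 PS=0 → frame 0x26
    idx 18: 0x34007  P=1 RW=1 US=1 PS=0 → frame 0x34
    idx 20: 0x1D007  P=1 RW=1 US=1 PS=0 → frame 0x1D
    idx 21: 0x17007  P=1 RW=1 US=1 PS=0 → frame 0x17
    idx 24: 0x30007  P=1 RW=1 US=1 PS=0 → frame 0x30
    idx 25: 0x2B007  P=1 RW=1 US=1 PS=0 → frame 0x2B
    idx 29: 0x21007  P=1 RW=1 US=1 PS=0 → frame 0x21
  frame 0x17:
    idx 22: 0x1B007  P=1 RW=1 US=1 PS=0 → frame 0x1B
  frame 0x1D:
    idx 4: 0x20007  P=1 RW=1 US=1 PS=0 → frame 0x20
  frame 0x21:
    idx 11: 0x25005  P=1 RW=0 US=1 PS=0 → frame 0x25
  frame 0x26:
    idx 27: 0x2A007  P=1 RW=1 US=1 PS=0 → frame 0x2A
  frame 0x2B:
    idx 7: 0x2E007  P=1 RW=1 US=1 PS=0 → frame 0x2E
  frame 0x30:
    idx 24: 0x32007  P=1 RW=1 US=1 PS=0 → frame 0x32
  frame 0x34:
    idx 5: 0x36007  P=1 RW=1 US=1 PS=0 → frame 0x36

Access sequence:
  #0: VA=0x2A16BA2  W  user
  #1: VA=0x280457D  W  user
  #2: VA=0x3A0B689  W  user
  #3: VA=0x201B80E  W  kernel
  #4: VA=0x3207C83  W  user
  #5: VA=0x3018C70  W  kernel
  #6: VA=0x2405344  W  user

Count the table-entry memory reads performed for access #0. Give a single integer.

Per-access translation:
#0 VA=0x2A16BA2 (w,user):
  [0] read 0x16 idx=21: raw=0x17007 flags P=1 W=1 U=1 S=0
  [1] read 0x17 idx=22: raw=0x1B007 flags P=1 W=1 U=1 S=0
  → PA=0x1BBA2  (2 entries read)
#1 VA=0x280457D (w,user):
  [0] read 0x16 idx=20: raw=0x1D007 flags P=1 W=1 U=1 S=0
  [1] read 0x1D idx=4: raw=0x20007 flags P=1 W=1 U=1 S=0
  → PA=0x2057D  (2 entries read)
#2 VA=0x3A0B689 (w,user):
  [0] read 0x16 idx=29: raw=0x21007 flags P=1 W=1 U=1 S=0
  [1] read 0x21 idx=11: raw=0x25005 flags P=1 W=0 U=1 S=0
  ⇒ fault: PROTECTION_VIOLATION  — 2 lookups
#3 VA=0x201B80E (w,kernel):
  [0] read 0x16 idx=16: raw=0x26007 flags P=1 W=1 U=1 S=0
  [1] read 0x26 idx=27: raw=0x2A007 flags P=1 W=1 U=1 S=0
  → PA=0x2A80E  (2 entries read)
#4 VA=0x3207C83 (w,user):
  [0] read 0x16 idx=25: raw=0x2B007 flags P=1 W=1 U=1 S=0
  [1] read 0x2B idx=7: raw=0x2E007 flags P=1 W=1 U=1 S=0
  → PA=0x2EC83  (2 entries read)
#5 VA=0x3018C70 (w,kernel):
  [0] read 0x16 idx=24: raw=0x30007 flags P=1 W=1 U=1 S=0
  [1] read 0x30 idx=24: raw=0x32007 flags P=1 W=1 U=1 S=0
  → PA=0x32C70  (2 entries read)
#6 VA=0x2405344 (w,user):
  [0] read 0x16 idx=18: raw=0x34007 flags P=1 W=1 U=1 S=0
  [1] read 0x34 idx=5: raw=0x36007 flags P=1 W=1 U=1 S=0
  → PA=0x36344  (2 entries read)

Entries read for #0: 2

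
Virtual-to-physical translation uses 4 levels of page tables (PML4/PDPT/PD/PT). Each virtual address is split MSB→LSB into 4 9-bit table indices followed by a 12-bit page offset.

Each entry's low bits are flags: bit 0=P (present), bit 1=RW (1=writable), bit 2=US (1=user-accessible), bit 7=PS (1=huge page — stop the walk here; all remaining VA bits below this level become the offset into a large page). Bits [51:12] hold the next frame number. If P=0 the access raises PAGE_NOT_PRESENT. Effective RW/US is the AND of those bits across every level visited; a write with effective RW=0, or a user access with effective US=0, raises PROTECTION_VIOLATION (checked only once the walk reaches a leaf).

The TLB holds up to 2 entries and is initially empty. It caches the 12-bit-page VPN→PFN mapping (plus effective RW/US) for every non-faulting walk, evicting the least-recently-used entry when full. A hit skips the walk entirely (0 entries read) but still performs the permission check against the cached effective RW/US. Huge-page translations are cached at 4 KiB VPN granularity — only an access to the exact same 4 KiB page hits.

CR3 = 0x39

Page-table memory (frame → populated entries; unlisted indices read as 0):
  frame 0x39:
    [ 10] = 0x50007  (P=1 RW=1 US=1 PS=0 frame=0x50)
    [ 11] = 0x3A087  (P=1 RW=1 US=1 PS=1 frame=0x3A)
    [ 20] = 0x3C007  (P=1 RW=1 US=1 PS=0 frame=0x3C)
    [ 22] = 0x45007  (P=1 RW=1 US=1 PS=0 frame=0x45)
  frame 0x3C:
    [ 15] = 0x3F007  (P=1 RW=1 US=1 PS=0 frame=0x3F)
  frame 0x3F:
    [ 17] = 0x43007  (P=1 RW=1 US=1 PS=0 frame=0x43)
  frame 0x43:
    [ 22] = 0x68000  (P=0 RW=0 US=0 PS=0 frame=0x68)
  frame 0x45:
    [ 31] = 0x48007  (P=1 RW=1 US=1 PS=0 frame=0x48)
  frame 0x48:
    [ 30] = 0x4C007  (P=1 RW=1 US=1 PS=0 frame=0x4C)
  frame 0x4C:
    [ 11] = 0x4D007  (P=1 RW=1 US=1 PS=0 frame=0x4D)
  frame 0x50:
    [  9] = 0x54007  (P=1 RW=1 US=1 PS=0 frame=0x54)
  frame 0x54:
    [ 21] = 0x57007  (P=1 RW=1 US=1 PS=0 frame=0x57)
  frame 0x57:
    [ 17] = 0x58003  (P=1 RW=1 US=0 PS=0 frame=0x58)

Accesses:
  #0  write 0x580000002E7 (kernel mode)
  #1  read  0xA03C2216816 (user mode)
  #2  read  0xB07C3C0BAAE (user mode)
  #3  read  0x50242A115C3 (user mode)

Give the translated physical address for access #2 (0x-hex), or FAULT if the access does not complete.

Trace:
#0 VA=0x580000002E7 (w,kernel):
  L0 @0x39[11] → 0x3A087  P=1,RW=1,US=1,PS=1
  → PA=0x3A2E7 (huge @L0)  (1 entries read)
#1 VA=0xA03C2216816 (r,user):
  L0 @0x39[20] → 0x3C007  P=1,RW=1,US=1,PS=0
  L1 @0x3C[15] → 0x3F007  P=1,RW=1,US=1,PS=0
  L2 @0x3F[17] → 0x43007  P=1,RW=1,US=1,PS=0
  L3 @0x43[22] → 0x68000  P=0,RW=0,US=0,PS=0
  → PAGE_NOT_PRESENT  (4 entries read)
#2 VA=0xB07C3C0BAAE (r,user):
  L0 @0x39[22] → 0x45007  P=1,RW=1,US=1,PS=0
  L1 @0x45[31] → 0x48007  P=1,RW=1,US=1,PS=0
  L2 @0x48[30] → 0x4C007  P=1,RW=1,US=1,PS=0
  L3 @0x4C[11] → 0x4D007  P=1,RW=1,US=1,PS=0
  → PA=0x4DAAE  (4 entries read)
#3 VA=0x50242A115C3 (r,user):
  L0 @0x39[10] → 0x50007  P=1,RW=1,US=1,PS=0
  L1 @0x50[9] → 0x54007  P=1,RW=1,US=1,PS=0
  L2 @0x54[21] → 0x57007  P=1,RW=1,US=1,PS=0
  L3 @0x57[17] → 0x58003  P=1,RW=1,US=0,PS=0
  → PROTECTION_VIOLATION  (4 entries read)

Access #2 PA: 0x4DAAE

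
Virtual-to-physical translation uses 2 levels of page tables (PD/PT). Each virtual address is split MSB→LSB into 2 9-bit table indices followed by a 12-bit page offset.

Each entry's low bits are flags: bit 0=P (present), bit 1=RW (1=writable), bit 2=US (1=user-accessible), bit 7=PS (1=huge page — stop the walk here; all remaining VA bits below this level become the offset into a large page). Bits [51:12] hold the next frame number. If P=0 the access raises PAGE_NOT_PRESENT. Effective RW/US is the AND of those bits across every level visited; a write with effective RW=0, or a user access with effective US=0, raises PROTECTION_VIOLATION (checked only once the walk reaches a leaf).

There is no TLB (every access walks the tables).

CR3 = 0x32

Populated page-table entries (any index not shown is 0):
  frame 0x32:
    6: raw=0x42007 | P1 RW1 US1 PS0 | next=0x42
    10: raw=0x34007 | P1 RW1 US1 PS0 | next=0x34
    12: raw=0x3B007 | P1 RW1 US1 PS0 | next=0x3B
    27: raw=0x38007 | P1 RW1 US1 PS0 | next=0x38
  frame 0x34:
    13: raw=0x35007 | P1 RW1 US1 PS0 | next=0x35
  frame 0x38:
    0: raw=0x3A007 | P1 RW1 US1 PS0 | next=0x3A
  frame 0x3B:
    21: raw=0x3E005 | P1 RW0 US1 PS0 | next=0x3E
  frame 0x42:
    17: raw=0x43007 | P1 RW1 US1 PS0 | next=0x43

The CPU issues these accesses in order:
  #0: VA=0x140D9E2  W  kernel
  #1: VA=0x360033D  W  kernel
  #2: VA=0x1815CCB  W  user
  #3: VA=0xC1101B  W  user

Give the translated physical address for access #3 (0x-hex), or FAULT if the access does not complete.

Walk each access:
#0 VA=0x140D9E2 (w,kernel):
  L0 @0x32[10] → 0x34007  P=1,RW=1,US=1,PS=0
  L1 @0x34[13] → 0x35007  P=1,RW=1,US=1,PS=0
  → PA=0x359E2  (2 entries read)
#1 VA=0x360033D (w,kernel):
  L0 @0x32[27] → 0x38007  P=1,RW=1,US=1,PS=0
  L1 @0x38[0] → 0x3A007  P=1,RW=1,US=1,PS=0
  → PA=0x3A33D  (2 entries read)
#2 VA=0x1815CCB (w,user):
  L0 @0x32[12] → 0x3B007  P=1,RW=1,US=1,PS=0
  L1 @0x3B[21] → 0x3E005  P=1,RW=0,US=1,PS=0
  → PROTECTION_VIOLATION  (2 entries read)
#3 VA=0xC1101B (w,user):
  L0 @0x32[6] → 0x42007  P=1,RW=1,US=1,PS=0
  L1 @0x42[17] → 0x43007  P=1,RW=1,US=1,PS=0
  → PA=0x4301B  (2 entries read)

Access #3 PA: 0x4301B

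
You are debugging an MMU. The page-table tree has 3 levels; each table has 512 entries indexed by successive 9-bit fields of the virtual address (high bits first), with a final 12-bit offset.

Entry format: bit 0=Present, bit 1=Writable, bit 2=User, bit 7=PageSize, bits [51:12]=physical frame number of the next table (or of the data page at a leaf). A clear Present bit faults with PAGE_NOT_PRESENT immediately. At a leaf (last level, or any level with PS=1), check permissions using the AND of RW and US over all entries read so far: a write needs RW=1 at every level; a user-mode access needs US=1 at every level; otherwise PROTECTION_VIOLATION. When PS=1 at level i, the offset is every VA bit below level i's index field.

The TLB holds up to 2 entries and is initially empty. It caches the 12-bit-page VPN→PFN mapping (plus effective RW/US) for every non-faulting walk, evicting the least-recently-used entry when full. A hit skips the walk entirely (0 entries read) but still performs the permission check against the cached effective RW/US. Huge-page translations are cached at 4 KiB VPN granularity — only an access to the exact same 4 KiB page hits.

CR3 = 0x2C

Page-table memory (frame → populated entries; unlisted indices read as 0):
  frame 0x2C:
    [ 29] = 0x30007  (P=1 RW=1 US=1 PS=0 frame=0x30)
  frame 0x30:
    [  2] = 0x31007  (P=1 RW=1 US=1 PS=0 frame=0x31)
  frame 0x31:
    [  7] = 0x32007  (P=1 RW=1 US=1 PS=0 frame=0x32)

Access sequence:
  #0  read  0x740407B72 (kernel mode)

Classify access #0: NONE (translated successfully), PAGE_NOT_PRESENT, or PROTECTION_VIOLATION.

Trace:
#0 VA=0x740407B72 (r,kernel):
  L0 @0x2C[29] → 0x30007  P=1,RW=1,US=1,PS=0
  L1 @0x30[2] → 0x31007  P=1,RW=1,US=1,PS=0
  L2 @0x31[7] → 0x32007  P=1,RW=1,US=1,PS=0
  → PA=0x32B72  (3 entries read)

Access #0 fault: NONE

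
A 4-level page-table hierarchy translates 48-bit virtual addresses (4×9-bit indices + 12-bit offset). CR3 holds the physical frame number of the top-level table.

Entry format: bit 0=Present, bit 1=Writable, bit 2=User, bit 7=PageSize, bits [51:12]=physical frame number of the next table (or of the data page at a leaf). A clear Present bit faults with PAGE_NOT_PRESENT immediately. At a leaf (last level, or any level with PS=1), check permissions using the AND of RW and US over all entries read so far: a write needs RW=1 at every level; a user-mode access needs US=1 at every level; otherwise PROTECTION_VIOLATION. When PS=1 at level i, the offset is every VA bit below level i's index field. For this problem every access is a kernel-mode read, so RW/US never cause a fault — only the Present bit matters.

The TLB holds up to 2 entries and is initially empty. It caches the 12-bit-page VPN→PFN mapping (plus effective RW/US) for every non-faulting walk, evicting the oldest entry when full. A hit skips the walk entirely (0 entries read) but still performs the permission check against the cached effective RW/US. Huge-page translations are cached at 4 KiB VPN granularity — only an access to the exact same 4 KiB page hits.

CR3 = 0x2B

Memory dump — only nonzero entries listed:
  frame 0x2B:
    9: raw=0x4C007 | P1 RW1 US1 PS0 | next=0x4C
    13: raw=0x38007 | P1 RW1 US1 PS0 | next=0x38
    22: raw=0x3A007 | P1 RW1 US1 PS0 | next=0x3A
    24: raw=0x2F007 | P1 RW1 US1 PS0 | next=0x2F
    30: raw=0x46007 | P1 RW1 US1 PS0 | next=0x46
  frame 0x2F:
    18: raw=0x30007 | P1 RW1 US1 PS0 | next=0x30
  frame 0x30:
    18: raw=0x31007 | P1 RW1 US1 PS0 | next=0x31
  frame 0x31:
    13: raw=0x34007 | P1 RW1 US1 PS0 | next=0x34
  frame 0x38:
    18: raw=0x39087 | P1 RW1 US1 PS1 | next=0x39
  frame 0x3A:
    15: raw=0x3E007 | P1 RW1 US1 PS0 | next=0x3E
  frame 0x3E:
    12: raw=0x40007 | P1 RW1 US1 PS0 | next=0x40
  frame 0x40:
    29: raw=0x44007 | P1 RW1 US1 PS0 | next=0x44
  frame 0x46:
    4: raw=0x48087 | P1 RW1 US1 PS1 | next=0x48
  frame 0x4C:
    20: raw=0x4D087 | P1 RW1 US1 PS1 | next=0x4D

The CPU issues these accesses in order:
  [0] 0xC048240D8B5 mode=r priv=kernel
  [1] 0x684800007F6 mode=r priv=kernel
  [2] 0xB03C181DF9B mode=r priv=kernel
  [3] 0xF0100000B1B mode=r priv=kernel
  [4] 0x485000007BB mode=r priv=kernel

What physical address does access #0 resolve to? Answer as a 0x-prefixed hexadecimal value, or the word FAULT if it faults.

Trace:
#0 VA=0xC048240D8B5 (r,kernel):
  [0] read 0x2B idx=24: raw=0x2F007 flags P=1 W=1 U=1 S=0
  [1] read 0x2F idx=18: raw=0x30007 flags P=1 W=1 U=1 S=0
  [2] read 0x30 idx=18: raw=0x31007 flags P=1 W=1 U=1 S=0
  [3] read 0x31 idx=13: raw=0x34007 flags P=1 W=1 U=1 S=0
  ⇒ phys 0x348B5  [4 reads]
#1 VA=0x684800007F6 (r,kernel):
  [0] read 0x2B idx=13: raw=0x38007 flags P=1 W=1 U=1 S=0
  [1] read 0x38 idx=18: raw=0x39087 flags P=1 W=1 U=1 S=1
  ⇒ phys 0x397F6 (huge @L1)  [2 reads]
#2 VA=0xB03C181DF9B (r,kernel):
  [0] read 0x2B idx=22: raw=0x3A007 flags P=1 W=1 U=1 S=0
  [1] read 0x3A idx=15: raw=0x3E007 flags P=1 W=1 U=1 S=0
  [2] read 0x3E idx=12: raw=0x40007 flags P=1 W=1 U=1 S=0
  [3] read 0x40 idx=29: raw=0x44007 flags P=1 W=1 U=1 S=0
  ⇒ phys 0x44F9B  [4 reads]
#3 VA=0xF0100000B1B (r,kernel):
  [0] read 0x2B idx=30: raw=0x46007 flags P=1 W=1 U=1 S=0
  [1] read 0x46 idx=4: raw=0x48087 flags P=1 W=1 U=1 S=1
  ⇒ phys 0x48B1B (huge @L1)  [2 reads]
#4 VA=0x485000007BB (r,kernel):
  [0] read 0x2B idx=9: raw=0x4C007 flags P=1 W=1 U=1 S=0
  [1] read 0x4C idx=20: raw=0x4D087 flags P=1 W=1 U=1 S=1
  ⇒ phys 0x4D7BB (huge @L1)  [2 reads]

Access #0 PA: 0x348B5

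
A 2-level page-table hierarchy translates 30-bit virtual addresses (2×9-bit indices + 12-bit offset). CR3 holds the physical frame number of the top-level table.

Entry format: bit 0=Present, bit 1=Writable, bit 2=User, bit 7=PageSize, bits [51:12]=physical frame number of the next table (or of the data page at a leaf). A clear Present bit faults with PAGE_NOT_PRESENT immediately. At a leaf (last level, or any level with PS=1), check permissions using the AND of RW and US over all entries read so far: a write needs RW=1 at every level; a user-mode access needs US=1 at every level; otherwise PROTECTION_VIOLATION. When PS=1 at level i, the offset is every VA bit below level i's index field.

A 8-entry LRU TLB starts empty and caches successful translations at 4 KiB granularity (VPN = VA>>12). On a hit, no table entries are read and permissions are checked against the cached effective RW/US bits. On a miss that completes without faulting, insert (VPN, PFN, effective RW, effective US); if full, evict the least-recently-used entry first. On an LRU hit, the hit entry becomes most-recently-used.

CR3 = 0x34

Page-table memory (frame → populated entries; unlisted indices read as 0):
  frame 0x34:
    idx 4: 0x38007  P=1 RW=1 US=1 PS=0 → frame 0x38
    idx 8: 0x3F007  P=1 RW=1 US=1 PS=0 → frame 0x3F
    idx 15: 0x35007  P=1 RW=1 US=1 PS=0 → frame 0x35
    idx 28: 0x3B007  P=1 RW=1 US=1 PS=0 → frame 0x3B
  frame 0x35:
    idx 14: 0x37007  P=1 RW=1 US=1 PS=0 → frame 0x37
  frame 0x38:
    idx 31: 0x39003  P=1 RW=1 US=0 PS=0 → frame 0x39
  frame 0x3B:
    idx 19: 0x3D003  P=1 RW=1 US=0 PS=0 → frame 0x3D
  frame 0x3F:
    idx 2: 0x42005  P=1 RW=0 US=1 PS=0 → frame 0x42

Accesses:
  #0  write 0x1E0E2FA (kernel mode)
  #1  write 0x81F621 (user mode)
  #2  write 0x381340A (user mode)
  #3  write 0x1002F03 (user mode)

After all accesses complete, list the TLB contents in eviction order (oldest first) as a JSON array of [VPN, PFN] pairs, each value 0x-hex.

Walk each access:
#0 VA=0x1E0E2FA (w,kernel):
  L0: frame=0x34 idx=15 entry=0x35007 [P=1 RW=1 US=1 PS=0]
  L1: frame=0x35 idx=14 entry=0x37007 [P=1 RW=1 US=1 PS=0]
  → PA=0x372FA  (2 entries read)
#1 VA=0x81F621 (w,user):
  L0: frame=0x34 idx=4 entry=0x38007 [P=1 RW=1 US=1 PS=0]
  L1: frame=0x38 idx=31 entry=0x39003 [P=1 RW=1 US=0 PS=0]
  ✗ PROTECTION_VIOLATION  [2 reads]
#2 VA=0x381340A (w,user):
  L0: frame=0x34 idx=28 entry=0x3B007 [P=1 RW=1 US=1 PS=0]
  L1: frame=0x3B idx=19 entry=0x3D003 [P=1 RW=1 US=0 PS=0]
  ✗ PROTECTION_VIOLATION  [2 reads]
#3 VA=0x1002F03 (w,user):
  L0: frame=0x34 idx=8 entry=0x3F007 [P=1 RW=1 US=1 PS=0]
  L1: frame=0x3F idx=2 entry=0x42005 [P=1 RW=0 US=1 PS=0]
  ✗ PROTECTION_VIOLATION  [2 reads]

TLB: [["0x1E0E", "0x37"]]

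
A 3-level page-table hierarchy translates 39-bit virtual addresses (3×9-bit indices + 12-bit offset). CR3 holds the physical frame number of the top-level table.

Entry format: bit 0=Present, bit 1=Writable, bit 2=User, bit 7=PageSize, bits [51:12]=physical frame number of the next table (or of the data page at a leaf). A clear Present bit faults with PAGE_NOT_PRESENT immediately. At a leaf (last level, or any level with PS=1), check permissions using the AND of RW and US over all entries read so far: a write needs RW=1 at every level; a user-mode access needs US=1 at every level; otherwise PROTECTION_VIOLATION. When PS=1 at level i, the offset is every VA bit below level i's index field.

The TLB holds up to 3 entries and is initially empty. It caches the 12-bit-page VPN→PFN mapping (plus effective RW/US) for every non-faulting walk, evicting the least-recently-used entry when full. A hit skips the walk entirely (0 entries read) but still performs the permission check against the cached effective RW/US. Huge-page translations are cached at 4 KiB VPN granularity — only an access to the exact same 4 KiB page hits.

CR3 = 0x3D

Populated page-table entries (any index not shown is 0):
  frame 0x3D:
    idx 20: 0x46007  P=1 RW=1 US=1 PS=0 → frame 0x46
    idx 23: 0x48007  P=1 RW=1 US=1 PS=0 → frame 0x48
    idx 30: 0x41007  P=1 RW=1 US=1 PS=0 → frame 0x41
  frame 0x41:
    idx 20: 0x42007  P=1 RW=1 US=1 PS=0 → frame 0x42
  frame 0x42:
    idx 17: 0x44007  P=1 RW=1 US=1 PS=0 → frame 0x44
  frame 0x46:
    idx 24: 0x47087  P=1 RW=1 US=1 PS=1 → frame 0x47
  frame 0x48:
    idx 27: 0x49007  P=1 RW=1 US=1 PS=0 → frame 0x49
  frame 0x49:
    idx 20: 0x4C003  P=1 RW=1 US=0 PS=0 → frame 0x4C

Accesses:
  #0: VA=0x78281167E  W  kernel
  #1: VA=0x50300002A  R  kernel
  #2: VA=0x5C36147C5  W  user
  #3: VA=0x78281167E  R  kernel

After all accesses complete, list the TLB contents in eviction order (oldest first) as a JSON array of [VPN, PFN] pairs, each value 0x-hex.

Walk each access:
#0 VA=0x78281167E (w,kernel):
  lvl0: tbl 0x3D, slot 30 ⇒ 0x41007 (P1/RW1/US1/PS0)
  lvl1: tbl 0x41, slot 20 ⇒ 0x42007 (P1/RW1/US1/PS0)
  lvl2: tbl 0x42, slot 17 ⇒ 0x44007 (P1/RW1/US1/PS0)
  → PA=0x4467E  (3 entries read)
#1 VA=0x50300002A (r,kernel):
  lvl0: tbl 0x3D, slot 20 ⇒ 0x46007 (P1/RW1/US1/PS0)
  lvl1: tbl 0x46, slot 24 ⇒ 0x47087 (P1/RW1/US1/PS1)
  → PA=0x4702A (huge @L1)  (2 entries read)
#2 VA=0x5C36147C5 (w,user):
  lvl0: tbl 0x3D, slot 23 ⇒ 0x48007 (P1/RW1/US1/PS0)
  lvl1: tbl 0x48, slot 27 ⇒ 0x49007 (P1/RW1/US1/PS0)
  lvl2: tbl 0x49, slot 20 ⇒ 0x4C003 (P1/RW1/US0/PS0)
  ✗ PROTECTION_VIOLATION  [3 reads]
#3 VA=0x78281167E (r,kernel):
  TLB hit vpn=0x782811 → PA=0x4467E

TLB: [["0x503000", "0x47"], ["0x782811", "0x44"]]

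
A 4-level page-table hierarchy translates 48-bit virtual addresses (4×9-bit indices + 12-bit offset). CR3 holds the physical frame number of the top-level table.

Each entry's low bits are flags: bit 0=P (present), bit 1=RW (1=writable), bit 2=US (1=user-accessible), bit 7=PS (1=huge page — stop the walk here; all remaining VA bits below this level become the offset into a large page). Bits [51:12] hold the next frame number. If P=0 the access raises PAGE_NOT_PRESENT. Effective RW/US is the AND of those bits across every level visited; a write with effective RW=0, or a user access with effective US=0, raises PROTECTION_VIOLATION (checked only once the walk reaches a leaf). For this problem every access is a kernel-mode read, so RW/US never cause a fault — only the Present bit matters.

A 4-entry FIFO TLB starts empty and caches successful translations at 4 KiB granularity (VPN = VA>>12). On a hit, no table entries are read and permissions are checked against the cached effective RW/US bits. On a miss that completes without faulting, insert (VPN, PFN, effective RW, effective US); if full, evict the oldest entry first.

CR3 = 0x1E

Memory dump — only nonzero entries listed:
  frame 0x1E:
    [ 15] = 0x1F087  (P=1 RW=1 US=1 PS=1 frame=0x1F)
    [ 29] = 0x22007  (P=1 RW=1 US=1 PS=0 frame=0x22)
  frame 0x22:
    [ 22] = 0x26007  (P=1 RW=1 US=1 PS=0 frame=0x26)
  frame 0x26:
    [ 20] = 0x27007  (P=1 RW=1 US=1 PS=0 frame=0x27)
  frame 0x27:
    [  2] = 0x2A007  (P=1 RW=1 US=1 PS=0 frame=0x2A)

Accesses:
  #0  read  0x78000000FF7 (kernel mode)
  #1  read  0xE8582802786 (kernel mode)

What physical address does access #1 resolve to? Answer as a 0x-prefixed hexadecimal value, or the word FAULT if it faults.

Trace:
#0 VA=0x78000000FF7 (r,kernel):
  lvl0: tbl 0x1E, slot 15 ⇒ 0x1F087 (P1/RW1/US1/PS1)
  ✓ 0x1FFF7 (huge @L0)  — 1 lookups
#1 VA=0xE8582802786 (r,kernel):
  lvl0: tbl 0x1E, slot 29 ⇒ 0x22007 (P1/RW1/US1/PS0)
  lvl1: tbl 0x22, slot 22 ⇒ 0x26007 (P1/RW1/US1/PS0)
  lvl2: tbl 0x26, slot 20 ⇒ 0x27007 (P1/RW1/US1/PS0)
  lvl3: tbl 0x27, slot 2 ⇒ 0x2A007 (P1/RW1/US1/PS0)
  ✓ 0x2A786  — 4 lookups

Access #1 PA: 0x2A786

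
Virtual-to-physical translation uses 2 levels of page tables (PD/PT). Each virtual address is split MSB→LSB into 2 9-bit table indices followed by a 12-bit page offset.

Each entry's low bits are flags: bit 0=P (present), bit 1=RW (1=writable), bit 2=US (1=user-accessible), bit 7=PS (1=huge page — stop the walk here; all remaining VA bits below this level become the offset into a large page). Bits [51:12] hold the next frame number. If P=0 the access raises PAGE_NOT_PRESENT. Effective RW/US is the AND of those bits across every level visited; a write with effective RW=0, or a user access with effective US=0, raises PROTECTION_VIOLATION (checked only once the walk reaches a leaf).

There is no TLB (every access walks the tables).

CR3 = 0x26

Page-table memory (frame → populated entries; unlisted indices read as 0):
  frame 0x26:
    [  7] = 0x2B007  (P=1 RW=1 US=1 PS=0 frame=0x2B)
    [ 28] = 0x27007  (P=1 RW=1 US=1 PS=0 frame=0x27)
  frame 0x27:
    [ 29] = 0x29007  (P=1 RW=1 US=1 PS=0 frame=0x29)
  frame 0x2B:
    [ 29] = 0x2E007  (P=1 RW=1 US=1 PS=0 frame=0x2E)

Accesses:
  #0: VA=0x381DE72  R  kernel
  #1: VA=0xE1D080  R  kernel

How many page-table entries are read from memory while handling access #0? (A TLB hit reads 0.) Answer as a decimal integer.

Per-access translation:
#0 VA=0x381DE72 (r,kernel):
  L0 @0x26[28] → 0x27007  P=1,RW=1,US=1,PS=0
  L1 @0x27[29] → 0x29007  P=1,RW=1,US=1,PS=0
  → PA=0x29E72  (2 entries read)
#1 VA=0xE1D080 (r,kernel):
  L0 @0x26[7] → 0x2B007  P=1,RW=1,US=1,PS=0
  L1 @0x2B[29] → 0x2E007  P=1,RW=1,US=1,PS=0
  → PA=0x2E080  (2 entries read)

Entries read for #0: 2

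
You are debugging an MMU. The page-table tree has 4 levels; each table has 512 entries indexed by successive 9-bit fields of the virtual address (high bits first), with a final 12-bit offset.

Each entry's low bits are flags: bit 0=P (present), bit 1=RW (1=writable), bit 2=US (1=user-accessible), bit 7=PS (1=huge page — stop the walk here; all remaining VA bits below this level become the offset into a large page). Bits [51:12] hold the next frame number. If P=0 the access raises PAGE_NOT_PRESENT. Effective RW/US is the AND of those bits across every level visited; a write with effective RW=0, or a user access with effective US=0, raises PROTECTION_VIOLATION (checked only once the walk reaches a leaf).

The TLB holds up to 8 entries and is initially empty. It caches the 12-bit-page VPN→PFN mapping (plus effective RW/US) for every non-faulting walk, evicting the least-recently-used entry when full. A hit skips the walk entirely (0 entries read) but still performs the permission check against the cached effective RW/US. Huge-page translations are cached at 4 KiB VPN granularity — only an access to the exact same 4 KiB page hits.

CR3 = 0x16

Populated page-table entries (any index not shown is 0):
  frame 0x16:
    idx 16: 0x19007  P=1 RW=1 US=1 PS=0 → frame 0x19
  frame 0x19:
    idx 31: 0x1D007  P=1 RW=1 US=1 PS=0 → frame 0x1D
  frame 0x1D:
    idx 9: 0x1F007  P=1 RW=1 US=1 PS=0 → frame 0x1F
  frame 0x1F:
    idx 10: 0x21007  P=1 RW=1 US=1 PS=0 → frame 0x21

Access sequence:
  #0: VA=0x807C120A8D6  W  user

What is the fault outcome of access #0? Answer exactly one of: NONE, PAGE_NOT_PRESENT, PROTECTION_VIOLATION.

Trace:
#0 VA=0x807C120A8D6 (w,user):
  L0 @0x16[16] → 0x19007  P=1,RW=1,US=1,PS=0
  L1 @0x19[31] → 0x1D007  P=1,RW=1,US=1,PS=0
  L2 @0x1D[9] → 0x1F007  P=1,RW=1,US=1,PS=0
  L3 @0x1F[10] → 0x21007  P=1,RW=1,US=1,PS=0
  ✓ 0x218D6  — 4 lookups

Access #0 fault: NONE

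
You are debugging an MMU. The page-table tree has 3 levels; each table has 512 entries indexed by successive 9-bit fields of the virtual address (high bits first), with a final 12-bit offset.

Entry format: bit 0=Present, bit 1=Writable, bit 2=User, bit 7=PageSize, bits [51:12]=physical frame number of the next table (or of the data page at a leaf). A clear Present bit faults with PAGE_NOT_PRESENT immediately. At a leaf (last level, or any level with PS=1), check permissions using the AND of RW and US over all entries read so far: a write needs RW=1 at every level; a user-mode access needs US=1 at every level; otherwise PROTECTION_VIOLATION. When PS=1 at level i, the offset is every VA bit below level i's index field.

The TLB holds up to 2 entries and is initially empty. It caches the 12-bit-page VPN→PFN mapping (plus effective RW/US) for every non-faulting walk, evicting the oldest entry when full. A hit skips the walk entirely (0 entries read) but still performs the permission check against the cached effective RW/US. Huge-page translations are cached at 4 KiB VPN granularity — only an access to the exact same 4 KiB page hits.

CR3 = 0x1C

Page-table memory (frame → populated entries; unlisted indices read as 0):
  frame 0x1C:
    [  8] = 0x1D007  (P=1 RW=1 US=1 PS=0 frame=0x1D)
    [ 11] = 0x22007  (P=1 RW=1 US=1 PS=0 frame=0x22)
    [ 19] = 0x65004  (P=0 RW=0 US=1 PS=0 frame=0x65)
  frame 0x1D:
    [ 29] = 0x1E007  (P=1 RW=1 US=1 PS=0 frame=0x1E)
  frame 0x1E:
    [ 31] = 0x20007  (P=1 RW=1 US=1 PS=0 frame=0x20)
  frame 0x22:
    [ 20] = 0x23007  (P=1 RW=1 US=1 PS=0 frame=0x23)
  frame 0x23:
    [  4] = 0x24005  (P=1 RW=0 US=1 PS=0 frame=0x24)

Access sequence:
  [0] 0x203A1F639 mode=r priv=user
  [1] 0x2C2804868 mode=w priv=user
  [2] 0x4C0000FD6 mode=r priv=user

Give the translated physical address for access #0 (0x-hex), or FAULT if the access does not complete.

Per-access translation:
#0 VA=0x203A1F639 (r,user):
  L0 @0x1C[8] → 0x1D007  P=1,RW=1,US=1,PS=0
  L1 @0x1D[29] → 0x1E007  P=1,RW=1,US=1,PS=0
  L2 @0x1E[31] → 0x20007  P=1,RW=1,US=1,PS=0
  → PA=0x20639  (3 entries read)
#1 VA=0x2C2804868 (w,user):
  L0 @0x1C[11] → 0x22007  P=1,RW=1,US=1,PS=0
  L1 @0x22[20] → 0x23007  P=1,RW=1,US=1,PS=0
  L2 @0x23[4] → 0x24005  P=1,RW=0,US=1,PS=0
  ✗ PROTECTION_VIOLATION  [3 reads]
#2 VA=0x4C0000FD6 (r,user):
  L0 @0x1C[19] → 0x65004  P=0,RW=0,US=1,PS=0
  ✗ PAGE_NOT_PRESENT  [1 reads]

Access #0 PA: 0x20639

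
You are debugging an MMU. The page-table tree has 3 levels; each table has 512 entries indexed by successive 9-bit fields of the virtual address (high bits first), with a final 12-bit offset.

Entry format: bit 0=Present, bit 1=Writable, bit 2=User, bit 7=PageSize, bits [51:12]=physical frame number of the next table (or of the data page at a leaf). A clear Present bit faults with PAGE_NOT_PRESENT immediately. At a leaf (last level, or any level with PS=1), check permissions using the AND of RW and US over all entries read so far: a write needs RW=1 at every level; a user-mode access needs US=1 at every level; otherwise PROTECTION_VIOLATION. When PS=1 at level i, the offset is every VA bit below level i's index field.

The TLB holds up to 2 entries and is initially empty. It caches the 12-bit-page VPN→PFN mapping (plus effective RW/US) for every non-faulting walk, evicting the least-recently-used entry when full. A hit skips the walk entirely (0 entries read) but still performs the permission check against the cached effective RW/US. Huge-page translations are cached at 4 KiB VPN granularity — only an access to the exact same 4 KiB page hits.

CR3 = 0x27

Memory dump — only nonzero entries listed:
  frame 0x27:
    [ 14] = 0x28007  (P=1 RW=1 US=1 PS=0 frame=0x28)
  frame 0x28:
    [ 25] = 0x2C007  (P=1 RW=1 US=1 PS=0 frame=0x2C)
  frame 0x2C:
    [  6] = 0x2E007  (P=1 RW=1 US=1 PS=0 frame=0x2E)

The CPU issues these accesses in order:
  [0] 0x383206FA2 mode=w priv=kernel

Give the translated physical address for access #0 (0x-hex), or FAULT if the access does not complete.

Trace:
#0 VA=0x383206FA2 (w,kernel):
  lvl0: tbl 0x27, slot 14 ⇒ 0x28007 (P1/RW1/US1/PS0)
  lvl1: tbl 0x28, slot 25 ⇒ 0x2C007 (P1/RW1/US1/PS0)
  lvl2: tbl 0x2C, slot 6 ⇒ 0x2E007 (P1/RW1/US1/PS0)
  ✓ 0x2EFA2  — 3 lookups

Access #0 PA: 0x2EFA2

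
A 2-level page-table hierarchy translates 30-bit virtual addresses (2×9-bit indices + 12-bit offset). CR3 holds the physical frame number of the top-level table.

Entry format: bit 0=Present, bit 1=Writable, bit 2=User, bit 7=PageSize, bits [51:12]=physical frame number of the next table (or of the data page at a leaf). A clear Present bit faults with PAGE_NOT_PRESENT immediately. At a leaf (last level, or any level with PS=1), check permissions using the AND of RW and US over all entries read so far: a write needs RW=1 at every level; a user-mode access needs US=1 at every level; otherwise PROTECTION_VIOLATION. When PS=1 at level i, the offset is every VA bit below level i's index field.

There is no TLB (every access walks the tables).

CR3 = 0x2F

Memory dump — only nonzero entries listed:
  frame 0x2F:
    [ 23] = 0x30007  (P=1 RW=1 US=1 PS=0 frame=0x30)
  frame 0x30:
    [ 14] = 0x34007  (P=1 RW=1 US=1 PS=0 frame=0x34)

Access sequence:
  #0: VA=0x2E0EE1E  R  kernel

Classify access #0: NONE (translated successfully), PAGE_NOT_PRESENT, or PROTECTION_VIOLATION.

Per-access translation:
#0 VA=0x2E0EE1E (r,kernel):
  lvl0: tbl 0x2F, slot 23 ⇒ 0x30007 (P1/RW1/US1/PS0)
  lvl1: tbl 0x30, slot 14 ⇒ 0x34007 (P1/RW1/US1/PS0)
  ✓ 0x34E1E  — 2 lookups

Access #0 fault: NONE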